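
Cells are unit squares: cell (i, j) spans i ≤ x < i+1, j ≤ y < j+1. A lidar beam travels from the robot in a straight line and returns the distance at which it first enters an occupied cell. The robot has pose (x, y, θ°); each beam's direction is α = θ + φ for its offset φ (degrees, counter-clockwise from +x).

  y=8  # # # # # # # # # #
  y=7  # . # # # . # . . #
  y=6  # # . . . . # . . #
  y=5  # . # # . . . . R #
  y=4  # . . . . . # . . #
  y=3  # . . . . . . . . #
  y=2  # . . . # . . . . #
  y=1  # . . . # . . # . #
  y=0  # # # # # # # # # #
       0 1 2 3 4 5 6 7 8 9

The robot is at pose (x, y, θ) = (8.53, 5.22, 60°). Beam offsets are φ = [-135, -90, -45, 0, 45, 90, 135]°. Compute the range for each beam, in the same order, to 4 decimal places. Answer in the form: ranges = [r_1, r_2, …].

ranges = [1.8159, 0.5427, 0.4866, 0.9400, 2.8781, 1.7667, 1.5840]

beam 1: φ=-135°, α=285°
  dir = (cos 285°, sin 285°) = (0.2588, -0.9659); from cell (8,5)
  next x-line at t=1.8159, next y-line at t=0.2278; Δt_x=3.8637, Δt_y=1.0353
    y: enter (8,4) at t=0.2278
    y: enter (8,3) at t=1.2630
    x: enter (9,3) at t=1.8159 ← occupied
  → r_1 = 1.8159
beam 2: φ=-90°, α=330°
  dir = (cos 330°, sin 330°) = (0.8660, -0.5000); from cell (8,5)
  next x-line at t=0.5427, next y-line at t=0.4400; Δt_x=1.1547, Δt_y=2.0000
    y: enter (8,4) at t=0.4400
    x: enter (9,4) at t=0.5427 ← occupied
  → r_2 = 0.5427
beam 3: φ=-45°, α=15°
  dir = (cos 15°, sin 15°) = (0.9659, 0.2588); from cell (8,5)
  next x-line at t=0.4866, next y-line at t=3.0137; Δt_x=1.0353, Δt_y=3.8637
    x: enter (9,5) at t=0.4866 ← occupied
  → r_3 = 0.4866
beam 4: φ=0°, α=60°
  dir = (cos 60°, sin 60°) = (0.5000, 0.8660); from cell (8,5)
  next x-line at t=0.9400, next y-line at t=0.9007; Δt_x=2.0000, Δt_y=1.1547
    y: enter (8,6) at t=0.9007
    x: enter (9,6) at t=0.9400 ← occupied
  → r_4 = 0.9400
beam 5: φ=45°, α=105°
  dir = (cos 105°, sin 105°) = (-0.2588, 0.9659); from cell (8,5)
  next x-line at t=2.0478, next y-line at t=0.8075; Δt_x=3.8637, Δt_y=1.0353
    y: enter (8,6) at t=0.8075
    y: enter (8,7) at t=1.8428
    x: enter (7,7) at t=2.0478
    y: enter (7,8) at t=2.8781 ← occupied
  → r_5 = 2.8781
beam 6: φ=90°, α=150°
  dir = (cos 150°, sin 150°) = (-0.8660, 0.5000); from cell (8,5)
  next x-line at t=0.6120, next y-line at t=1.5600; Δt_x=1.1547, Δt_y=2.0000
    x: enter (7,5) at t=0.6120
    y: enter (7,6) at t=1.5600
    x: enter (6,6) at t=1.7667 ← occupied
  → r_6 = 1.7667
beam 7: φ=135°, α=195°
  dir = (cos 195°, sin 195°) = (-0.9659, -0.2588); from cell (8,5)
  next x-line at t=0.5487, next y-line at t=0.8500; Δt_x=1.0353, Δt_y=3.8637
    x: enter (7,5) at t=0.5487
    y: enter (7,4) at t=0.8500
    x: enter (6,4) at t=1.5840 ← occupied
  → r_7 = 1.5840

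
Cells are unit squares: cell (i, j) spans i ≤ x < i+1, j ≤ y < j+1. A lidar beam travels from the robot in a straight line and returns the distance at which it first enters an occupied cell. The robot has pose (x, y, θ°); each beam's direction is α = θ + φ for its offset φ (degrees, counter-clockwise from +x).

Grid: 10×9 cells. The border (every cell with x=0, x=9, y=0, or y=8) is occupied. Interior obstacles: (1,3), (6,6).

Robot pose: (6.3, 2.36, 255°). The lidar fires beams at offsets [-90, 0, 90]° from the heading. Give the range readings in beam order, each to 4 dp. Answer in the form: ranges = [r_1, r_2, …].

ranges = [4.4517, 1.4080, 2.7952]

beam 1: φ=-90°, α=165°
  cosα=-0.9659 sinα=0.2588 | (6,2) | tMaxX 0.3106 tMaxY 2.4728 | tΔX 1.0353 tΔY 3.8637
    t=0.3106 [x] (5,2)
    t=1.3459 [x] (4,2)
    t=2.3811 [x] (3,2)
    t=2.4728 [y] (3,3)
    t=3.4164 [x] (2,3)
    t=4.4517 [x] (1,3) — stop
  → r_1 = 4.4517
beam 2: φ=0°, α=255°
  cosα=-0.2588 sinα=-0.9659 | (6,2) | tMaxX 1.1591 tMaxY 0.3727 | tΔX 3.8637 tΔY 1.0353
    t=0.3727 [y] (6,1)
    t=1.1591 [x] (5,1)
    t=1.4080 [y] (5,0) — stop
  → r_2 = 1.4080
beam 3: φ=90°, α=345°
  cosα=0.9659 sinα=-0.2588 | (6,2) | tMaxX 0.7247 tMaxY 1.3909 | tΔX 1.0353 tΔY 3.8637
    t=0.7247 [x] (7,2)
    t=1.3909 [y] (7,1)
    t=1.7600 [x] (8,1)
    t=2.7952 [x] (9,1) — stop
  → r_3 = 2.7952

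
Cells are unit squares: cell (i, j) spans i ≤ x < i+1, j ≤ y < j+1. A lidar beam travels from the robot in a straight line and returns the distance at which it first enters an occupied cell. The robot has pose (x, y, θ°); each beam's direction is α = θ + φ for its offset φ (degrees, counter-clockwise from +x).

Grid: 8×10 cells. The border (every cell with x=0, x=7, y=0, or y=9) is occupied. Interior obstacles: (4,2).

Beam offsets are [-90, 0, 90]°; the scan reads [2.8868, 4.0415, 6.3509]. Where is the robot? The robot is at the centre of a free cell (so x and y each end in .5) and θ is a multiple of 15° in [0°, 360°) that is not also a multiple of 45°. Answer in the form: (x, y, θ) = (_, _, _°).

(x, y, θ) = (4.5, 6.5, 150°)

The pose lattice has 47·16 = 752 candidates. Test each by forward raycasting.
  (3.5, 1.5, 240°): beam 2 = 0.5774 ≠ 4.0415 ✗
  (6.5, 1.5, 255°): beam 1 = 1.9319 ≠ 2.8868 ✗
  (1.5, 4.5, 150°): beam 1 = 5.1962 ≠ 2.8868 ✗
  …
  (4.5, 6.5, 150°): r_1=2.8868, r_2=4.0415, r_3=6.3509 — all match ✓
No second candidate reproduces the full scan.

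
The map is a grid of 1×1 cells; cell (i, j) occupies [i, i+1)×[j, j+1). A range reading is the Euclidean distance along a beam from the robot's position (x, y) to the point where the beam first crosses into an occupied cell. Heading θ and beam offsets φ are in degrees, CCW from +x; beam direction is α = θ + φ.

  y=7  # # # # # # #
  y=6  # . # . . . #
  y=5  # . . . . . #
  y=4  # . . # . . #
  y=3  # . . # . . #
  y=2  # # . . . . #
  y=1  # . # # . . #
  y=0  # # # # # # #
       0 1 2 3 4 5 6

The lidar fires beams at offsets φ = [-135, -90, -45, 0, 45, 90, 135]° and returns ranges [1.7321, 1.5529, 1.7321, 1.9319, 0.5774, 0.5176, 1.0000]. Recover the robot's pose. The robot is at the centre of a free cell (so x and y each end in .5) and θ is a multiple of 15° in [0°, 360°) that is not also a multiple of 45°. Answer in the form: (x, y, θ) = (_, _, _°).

Enumerate (i+0.5, j+0.5, θ) over the 24 free cells and 16 admissible headings. For each, cast all 7 beams and compare to the given ranges.
  (5.5, 1.5, 210°): beam 1 = 1.9319 ≠ 1.7321 ✗
  (2.5, 2.5, 330°): beam 1 = 0.5176 ≠ 1.7321 ✗
  (4.5, 4.5, 75°): beam 1 = 3.0000 ≠ 1.7321 ✗
  …
  (1.5, 4.5, 105°): r_1=1.7321, r_2=1.5529, r_3=1.7321, r_4=1.9319, r_5=0.5774, r_6=0.5176, r_7=1.0000 — all match ✓
Only this pose fits every beam.

(x, y, θ) = (1.5, 4.5, 105°)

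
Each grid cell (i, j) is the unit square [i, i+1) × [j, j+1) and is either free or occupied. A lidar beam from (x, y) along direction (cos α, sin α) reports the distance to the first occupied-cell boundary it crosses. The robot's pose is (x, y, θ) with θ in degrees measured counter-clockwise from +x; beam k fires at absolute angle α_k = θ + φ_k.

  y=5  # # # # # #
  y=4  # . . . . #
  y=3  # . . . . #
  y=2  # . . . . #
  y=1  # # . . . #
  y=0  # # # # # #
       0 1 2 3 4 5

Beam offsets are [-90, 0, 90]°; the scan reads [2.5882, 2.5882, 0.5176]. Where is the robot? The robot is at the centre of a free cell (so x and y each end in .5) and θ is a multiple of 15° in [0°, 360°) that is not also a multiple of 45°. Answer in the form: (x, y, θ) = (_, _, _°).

(x, y, θ) = (2.5, 4.5, 345°)

Enumerate (i+0.5, j+0.5, θ) over the 15 free cells and 16 admissible headings. For each, cast all 3 beams and compare to the given ranges.
  (2.5, 2.5, 165°): beam 2 = 1.5529 ≠ 2.5882 ✗
  (4.5, 4.5, 120°): beam 1 = 0.5774 ≠ 2.5882 ✗
  (3.5, 4.5, 105°): beam 1 = 1.5529 ≠ 2.5882 ✗
  …
  (2.5, 4.5, 345°): r_1=2.5882, r_2=2.5882, r_3=0.5176 — all match ✓
No second candidate reproduces the full scan.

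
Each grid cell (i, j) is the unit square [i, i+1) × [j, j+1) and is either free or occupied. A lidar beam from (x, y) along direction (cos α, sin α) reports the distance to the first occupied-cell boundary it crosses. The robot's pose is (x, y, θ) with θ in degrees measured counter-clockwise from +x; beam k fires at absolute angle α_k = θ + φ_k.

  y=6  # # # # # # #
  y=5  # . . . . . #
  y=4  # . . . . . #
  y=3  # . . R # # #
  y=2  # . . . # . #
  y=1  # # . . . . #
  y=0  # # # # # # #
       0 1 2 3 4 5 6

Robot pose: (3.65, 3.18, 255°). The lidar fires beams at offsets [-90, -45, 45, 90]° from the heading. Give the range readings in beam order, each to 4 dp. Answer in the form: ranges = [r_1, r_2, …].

ranges = [2.7435, 2.3600, 0.7000, 0.3623]

beam 1: φ=-90°, α=165°
  dir = (cos 165°, sin 165°) = (-0.9659, 0.2588); from cell (3,3)
  next x-line at t=0.6729, next y-line at t=3.1682; Δt_x=1.0353, Δt_y=3.8637
    x: enter (2,3) at t=0.6729
    x: enter (1,3) at t=1.7082
    x: enter (0,3) at t=2.7435 ← occupied
  → r_1 = 2.7435
beam 2: φ=-45°, α=210°
  dir = (cos 210°, sin 210°) = (-0.8660, -0.5000); from cell (3,3)
  next x-line at t=0.7506, next y-line at t=0.3600; Δt_x=1.1547, Δt_y=2.0000
    y: enter (3,2) at t=0.3600
    x: enter (2,2) at t=0.7506
    x: enter (1,2) at t=1.9053
    y: enter (1,1) at t=2.3600 ← occupied
  → r_2 = 2.3600
beam 3: φ=45°, α=300°
  dir = (cos 300°, sin 300°) = (0.5000, -0.8660); from cell (3,3)
  next x-line at t=0.7000, next y-line at t=0.2078; Δt_x=2.0000, Δt_y=1.1547
    y: enter (3,2) at t=0.2078
    x: enter (4,2) at t=0.7000 ← occupied
  → r_3 = 0.7000
beam 4: φ=90°, α=345°
  dir = (cos 345°, sin 345°) = (0.9659, -0.2588); from cell (3,3)
  next x-line at t=0.3623, next y-line at t=0.6955; Δt_x=1.0353, Δt_y=3.8637
    x: enter (4,3) at t=0.3623 ← occupied
  → r_4 = 0.3623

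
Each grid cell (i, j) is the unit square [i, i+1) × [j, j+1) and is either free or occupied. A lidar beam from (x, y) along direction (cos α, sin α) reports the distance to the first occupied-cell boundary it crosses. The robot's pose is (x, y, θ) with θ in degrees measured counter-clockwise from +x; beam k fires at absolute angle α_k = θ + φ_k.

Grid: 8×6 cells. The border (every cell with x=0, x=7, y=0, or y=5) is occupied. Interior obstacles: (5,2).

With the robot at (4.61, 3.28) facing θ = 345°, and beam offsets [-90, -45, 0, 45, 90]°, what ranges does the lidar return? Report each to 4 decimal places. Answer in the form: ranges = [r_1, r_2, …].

beam 1: φ=-90°, α=255°
  dir = (cos 255°, sin 255°) = (-0.2588, -0.9659); from cell (4,3)
  next x-line at t=2.3569, next y-line at t=0.2899; Δt_x=3.8637, Δt_y=1.0353
    y: enter (4,2) at t=0.2899
    y: enter (4,1) at t=1.3252
    x: enter (3,1) at t=2.3569
    y: enter (3,0) at t=2.3604 ← occupied
  → r_1 = 2.3604
beam 2: φ=-45°, α=300°
  dir = (cos 300°, sin 300°) = (0.5000, -0.8660); from cell (4,3)
  next x-line at t=0.7800, next y-line at t=0.3233; Δt_x=2.0000, Δt_y=1.1547
    y: enter (4,2) at t=0.3233
    x: enter (5,2) at t=0.7800 ← occupied
  → r_2 = 0.7800
beam 3: φ=0°, α=345°
  dir = (cos 345°, sin 345°) = (0.9659, -0.2588); from cell (4,3)
  next x-line at t=0.4038, next y-line at t=1.0818; Δt_x=1.0353, Δt_y=3.8637
    x: enter (5,3) at t=0.4038
    y: enter (5,2) at t=1.0818 ← occupied
  → r_3 = 1.0818
beam 4: φ=45°, α=30°
  dir = (cos 30°, sin 30°) = (0.8660, 0.5000); from cell (4,3)
  next x-line at t=0.4503, next y-line at t=1.4400; Δt_x=1.1547, Δt_y=2.0000
    x: enter (5,3) at t=0.4503
    y: enter (5,4) at t=1.4400
    x: enter (6,4) at t=1.6050
    x: enter (7,4) at t=2.7597 ← occupied
  → r_4 = 2.7597
beam 5: φ=90°, α=75°
  dir = (cos 75°, sin 75°) = (0.2588, 0.9659); from cell (4,3)
  next x-line at t=1.5068, next y-line at t=0.7454; Δt_x=3.8637, Δt_y=1.0353
    y: enter (4,4) at t=0.7454
    x: enter (5,4) at t=1.5068
    y: enter (5,5) at t=1.7807 ← occupied
  → r_5 = 1.7807

ranges = [2.3604, 0.7800, 1.0818, 2.7597, 1.7807]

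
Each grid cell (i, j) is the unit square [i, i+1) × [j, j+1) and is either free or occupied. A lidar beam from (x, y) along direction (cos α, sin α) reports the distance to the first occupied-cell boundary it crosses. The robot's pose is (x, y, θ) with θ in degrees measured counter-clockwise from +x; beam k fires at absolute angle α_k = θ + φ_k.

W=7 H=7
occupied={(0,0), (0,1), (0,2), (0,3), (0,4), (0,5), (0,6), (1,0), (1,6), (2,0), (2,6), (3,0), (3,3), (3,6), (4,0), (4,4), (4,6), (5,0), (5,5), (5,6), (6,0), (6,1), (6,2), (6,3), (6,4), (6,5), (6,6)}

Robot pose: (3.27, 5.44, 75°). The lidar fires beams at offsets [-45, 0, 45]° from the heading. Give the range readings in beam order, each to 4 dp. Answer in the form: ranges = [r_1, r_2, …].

ranges = [1.1200, 0.5798, 0.6466]

beam 1: φ=-45°, α=30°
  d=(0.8660,0.5000)  start (3,5)  tX=0.8429 tY=1.1200  stride 1/|dx|=1.1547 1/|dy|=2.0000
    cross x-line → (4,5), t=0.8429
    cross y-line → (4,6), t=1.1200 (wall)
  → r_1 = 1.1200
beam 2: φ=0°, α=75°
  d=(0.2588,0.9659)  start (3,5)  tX=2.8205 tY=0.5798  stride 1/|dx|=3.8637 1/|dy|=1.0353
    cross y-line → (3,6), t=0.5798 (wall)
  → r_2 = 0.5798
beam 3: φ=45°, α=120°
  d=(-0.5000,0.8660)  start (3,5)  tX=0.5400 tY=0.6466  stride 1/|dx|=2.0000 1/|dy|=1.1547
    cross x-line → (2,5), t=0.5400
    cross y-line → (2,6), t=0.6466 (wall)
  → r_3 = 0.6466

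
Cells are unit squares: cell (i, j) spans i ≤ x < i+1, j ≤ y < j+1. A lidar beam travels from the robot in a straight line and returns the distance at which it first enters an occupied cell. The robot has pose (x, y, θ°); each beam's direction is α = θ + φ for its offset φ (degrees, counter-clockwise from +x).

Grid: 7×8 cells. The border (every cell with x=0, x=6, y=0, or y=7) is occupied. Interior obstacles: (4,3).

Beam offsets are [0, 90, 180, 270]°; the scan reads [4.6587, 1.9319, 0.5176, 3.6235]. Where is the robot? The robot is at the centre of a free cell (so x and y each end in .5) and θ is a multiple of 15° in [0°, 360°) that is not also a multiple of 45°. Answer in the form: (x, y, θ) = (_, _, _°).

Candidates: 29 free-cell centres × 16 headings = 464 poses. Raycast each; keep the one whose scan matches to 4 dp.
  (2.5, 2.5, 75°): beam 2 = 1.5529 ≠ 1.9319 ✗
  (4.5, 4.5, 345°): beam 1 = 1.5529 ≠ 4.6587 ✗
  (3.5, 2.5, 120°): beam 1 = 5.0000 ≠ 4.6587 ✗
  (5.5, 3.5, 330°): beam 1 = 0.5774 ≠ 4.6587 ✗
  …
  (1.5, 4.5, 15°): r_1=4.6587, r_2=1.9319, r_3=0.5176, r_4=3.6235 — all match ✓
Only this pose fits every beam.

(x, y, θ) = (1.5, 4.5, 15°)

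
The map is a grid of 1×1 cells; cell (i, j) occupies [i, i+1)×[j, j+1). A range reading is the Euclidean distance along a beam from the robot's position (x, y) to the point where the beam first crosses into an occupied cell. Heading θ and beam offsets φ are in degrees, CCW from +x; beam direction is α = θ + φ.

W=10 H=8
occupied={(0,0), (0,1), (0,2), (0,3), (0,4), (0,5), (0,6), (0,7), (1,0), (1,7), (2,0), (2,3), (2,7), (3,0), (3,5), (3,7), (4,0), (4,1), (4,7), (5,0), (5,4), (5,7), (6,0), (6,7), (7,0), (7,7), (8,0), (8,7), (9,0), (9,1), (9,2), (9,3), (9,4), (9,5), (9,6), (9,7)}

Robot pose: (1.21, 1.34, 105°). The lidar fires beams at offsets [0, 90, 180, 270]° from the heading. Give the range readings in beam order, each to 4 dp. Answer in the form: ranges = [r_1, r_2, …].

ranges = [0.8114, 0.2174, 0.3520, 8.0648]

beam 1: φ=0°, α=105°
  direction (-0.2588, 0.9659); cell (1,1); t to first gridline: x 0.8114, y 0.6833 (then +3.8637 / +1.0353)
    (1,2) via y @ 0.6833
    (0,2) via x @ 0.8114  # hit
  → r_1 = 0.8114
beam 2: φ=90°, α=195°
  direction (-0.9659, -0.2588); cell (1,1); t to first gridline: x 0.2174, y 1.3137 (then +1.0353 / +3.8637)
    (0,1) via x @ 0.2174  # hit
  → r_2 = 0.2174
beam 3: φ=180°, α=285°
  direction (0.2588, -0.9659); cell (1,1); t to first gridline: x 3.0523, y 0.3520 (then +3.8637 / +1.0353)
    (1,0) via y @ 0.3520  # hit
  → r_3 = 0.3520
beam 4: φ=270°, α=15°
  direction (0.9659, 0.2588); cell (1,1); t to first gridline: x 0.8179, y 2.5500 (then +1.0353 / +3.8637)
    (2,1) via x @ 0.8179
    (3,1) via x @ 1.8531
    (3,2) via y @ 2.5500
    (4,2) via x @ 2.8884
    (5,2) via x @ 3.9237
    (6,2) via x @ 4.9590
    (7,2) via x @ 5.9942
    (7,3) via y @ 6.4137
    (8,3) via x @ 7.0295
    (9,3) via x @ 8.0648  # hit
  → r_4 = 8.0648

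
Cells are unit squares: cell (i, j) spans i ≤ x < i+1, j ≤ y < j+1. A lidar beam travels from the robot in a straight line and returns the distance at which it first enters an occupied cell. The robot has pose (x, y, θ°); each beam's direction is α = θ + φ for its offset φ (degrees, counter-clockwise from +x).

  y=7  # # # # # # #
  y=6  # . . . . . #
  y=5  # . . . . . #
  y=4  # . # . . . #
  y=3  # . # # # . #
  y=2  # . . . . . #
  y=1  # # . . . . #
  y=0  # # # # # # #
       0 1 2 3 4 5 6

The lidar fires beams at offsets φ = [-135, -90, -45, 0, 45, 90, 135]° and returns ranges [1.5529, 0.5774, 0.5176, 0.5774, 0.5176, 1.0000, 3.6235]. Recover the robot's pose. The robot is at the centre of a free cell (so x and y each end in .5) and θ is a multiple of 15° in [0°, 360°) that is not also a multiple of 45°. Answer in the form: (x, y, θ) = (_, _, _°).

Enumerate (i+0.5, j+0.5, θ) over the 25 free cells and 16 admissible headings. For each, cast all 7 beams and compare to the given ranges.
  (2.5, 6.5, 255°): beam 1 = 0.5774 ≠ 1.5529 ✗
  (5.5, 2.5, 120°): beam 1 = 0.5176 ≠ 1.5529 ✗
  (5.5, 2.5, 330°): beam 1 = 3.6235 ≠ 1.5529 ✗
  …
  (2.5, 1.5, 240°): r_1=1.5529, r_2=0.5774, r_3=0.5176, r_4=0.5774, r_5=0.5176, r_6=1.0000, r_7=3.6235 — all match ✓
Unique over the lattice → pose = (2.5, 1.5, 240°).

(x, y, θ) = (2.5, 1.5, 240°)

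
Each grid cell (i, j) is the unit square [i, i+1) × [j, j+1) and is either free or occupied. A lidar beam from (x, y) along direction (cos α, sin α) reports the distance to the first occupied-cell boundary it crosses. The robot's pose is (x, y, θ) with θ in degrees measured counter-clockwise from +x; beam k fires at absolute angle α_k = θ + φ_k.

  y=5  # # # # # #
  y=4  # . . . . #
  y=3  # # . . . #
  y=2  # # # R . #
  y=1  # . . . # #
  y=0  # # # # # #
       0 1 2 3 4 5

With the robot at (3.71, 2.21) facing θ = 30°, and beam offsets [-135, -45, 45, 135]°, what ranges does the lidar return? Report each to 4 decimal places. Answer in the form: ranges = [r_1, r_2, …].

beam 1: φ=-135°, α=255°
  cosα=-0.2588 sinα=-0.9659 | (3,2) | tMaxX 2.7432 tMaxY 0.2174 | tΔX 3.8637 tΔY 1.0353
    t=0.2174 [y] (3,1)
    t=1.2527 [y] (3,0) — stop
  → r_1 = 1.2527
beam 2: φ=-45°, α=345°
  cosα=0.9659 sinα=-0.2588 | (3,2) | tMaxX 0.3002 tMaxY 0.8114 | tΔX 1.0353 tΔY 3.8637
    t=0.3002 [x] (4,2)
    t=0.8114 [y] (4,1) — stop
  → r_2 = 0.8114
beam 3: φ=45°, α=75°
  cosα=0.2588 sinα=0.9659 | (3,2) | tMaxX 1.1205 tMaxY 0.8179 | tΔX 3.8637 tΔY 1.0353
    t=0.8179 [y] (3,3)
    t=1.1205 [x] (4,3)
    t=1.8531 [y] (4,4)
    t=2.8884 [y] (4,5) — stop
  → r_3 = 2.8884
beam 4: φ=135°, α=165°
  cosα=-0.9659 sinα=0.2588 | (3,2) | tMaxX 0.7350 tMaxY 3.0523 | tΔX 1.0353 tΔY 3.8637
    t=0.7350 [x] (2,2) — stop
  → r_4 = 0.7350

ranges = [1.2527, 0.8114, 2.8884, 0.7350]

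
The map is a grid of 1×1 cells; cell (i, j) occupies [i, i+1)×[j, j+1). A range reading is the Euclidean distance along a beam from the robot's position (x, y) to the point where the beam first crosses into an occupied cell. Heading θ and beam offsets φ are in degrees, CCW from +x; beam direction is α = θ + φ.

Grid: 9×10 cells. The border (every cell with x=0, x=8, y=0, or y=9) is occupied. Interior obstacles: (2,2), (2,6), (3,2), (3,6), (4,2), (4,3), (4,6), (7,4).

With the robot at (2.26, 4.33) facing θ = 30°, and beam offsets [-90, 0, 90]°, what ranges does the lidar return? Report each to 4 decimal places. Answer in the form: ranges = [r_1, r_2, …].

beam 1: φ=-90°, α=300°
  dir = (cos 300°, sin 300°) = (0.5000, -0.8660); from cell (2,4)
  next x-line at t=1.4800, next y-line at t=0.3811; Δt_x=2.0000, Δt_y=1.1547
    y: enter (2,3) at t=0.3811
    x: enter (3,3) at t=1.4800
    y: enter (3,2) at t=1.5358 ← occupied
  → r_1 = 1.5358
beam 2: φ=0°, α=30°
  dir = (cos 30°, sin 30°) = (0.8660, 0.5000); from cell (2,4)
  next x-line at t=0.8545, next y-line at t=1.3400; Δt_x=1.1547, Δt_y=2.0000
    x: enter (3,4) at t=0.8545
    y: enter (3,5) at t=1.3400
    x: enter (4,5) at t=2.0092
    x: enter (5,5) at t=3.1639
    y: enter (5,6) at t=3.3400
    x: enter (6,6) at t=4.3186
    y: enter (6,7) at t=5.3400
    x: enter (7,7) at t=5.4733
    x: enter (8,7) at t=6.6280 ← occupied
  → r_2 = 6.6280
beam 3: φ=90°, α=120°
  dir = (cos 120°, sin 120°) = (-0.5000, 0.8660); from cell (2,4)
  next x-line at t=0.5200, next y-line at t=0.7736; Δt_x=2.0000, Δt_y=1.1547
    x: enter (1,4) at t=0.5200
    y: enter (1,5) at t=0.7736
    y: enter (1,6) at t=1.9283
    x: enter (0,6) at t=2.5200 ← occupied
  → r_3 = 2.5200

ranges = [1.5358, 6.6280, 2.5200]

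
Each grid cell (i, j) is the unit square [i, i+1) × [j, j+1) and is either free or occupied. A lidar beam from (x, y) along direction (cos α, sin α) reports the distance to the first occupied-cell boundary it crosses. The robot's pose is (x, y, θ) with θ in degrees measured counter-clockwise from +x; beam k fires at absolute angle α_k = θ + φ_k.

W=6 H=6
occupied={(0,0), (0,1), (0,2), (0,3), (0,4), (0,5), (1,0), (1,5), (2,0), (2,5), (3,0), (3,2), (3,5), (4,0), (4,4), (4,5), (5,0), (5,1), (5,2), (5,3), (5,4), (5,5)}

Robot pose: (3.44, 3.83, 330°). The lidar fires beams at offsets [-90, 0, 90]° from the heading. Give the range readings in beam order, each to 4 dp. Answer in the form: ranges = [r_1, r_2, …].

beam 1: φ=-90°, α=240°
  d=(-0.5000,-0.8660)  start (3,3)  tX=0.8800 tY=0.9584  stride 1/|dx|=2.0000 1/|dy|=1.1547
    cross x-line → (2,3), t=0.8800
    cross y-line → (2,2), t=0.9584
    cross y-line → (2,1), t=2.1131
    cross x-line → (1,1), t=2.8800
    cross y-line → (1,0), t=3.2678 (wall)
  → r_1 = 3.2678
beam 2: φ=0°, α=330°
  d=(0.8660,-0.5000)  start (3,3)  tX=0.6466 tY=1.6600  stride 1/|dx|=1.1547 1/|dy|=2.0000
    cross x-line → (4,3), t=0.6466
    cross y-line → (4,2), t=1.6600
    cross x-line → (5,2), t=1.8013 (wall)
  → r_2 = 1.8013
beam 3: φ=90°, α=60°
  d=(0.5000,0.8660)  start (3,3)  tX=1.1200 tY=0.1963  stride 1/|dx|=2.0000 1/|dy|=1.1547
    cross y-line → (3,4), t=0.1963
    cross x-line → (4,4), t=1.1200 (wall)
  → r_3 = 1.1200

ranges = [3.2678, 1.8013, 1.1200]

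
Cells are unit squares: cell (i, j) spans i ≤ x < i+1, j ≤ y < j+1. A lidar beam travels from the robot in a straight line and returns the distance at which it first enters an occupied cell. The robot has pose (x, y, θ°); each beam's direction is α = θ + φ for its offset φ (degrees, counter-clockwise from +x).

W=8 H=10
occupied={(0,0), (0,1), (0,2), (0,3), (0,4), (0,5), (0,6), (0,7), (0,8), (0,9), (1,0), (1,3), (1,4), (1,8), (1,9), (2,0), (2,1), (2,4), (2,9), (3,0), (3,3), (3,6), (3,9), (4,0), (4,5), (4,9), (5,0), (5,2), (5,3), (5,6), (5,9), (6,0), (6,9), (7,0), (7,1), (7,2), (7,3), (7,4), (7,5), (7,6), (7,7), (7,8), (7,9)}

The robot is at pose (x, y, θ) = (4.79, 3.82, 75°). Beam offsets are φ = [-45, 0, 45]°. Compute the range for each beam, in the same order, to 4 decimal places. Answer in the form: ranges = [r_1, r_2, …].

beam 1: φ=-45°, α=30°
  direction (0.8660, 0.5000); cell (4,3); t to first gridline: x 0.2425, y 0.3600 (then +1.1547 / +2.0000)
    (5,3) via x @ 0.2425  # hit
  → r_1 = 0.2425
beam 2: φ=0°, α=75°
  direction (0.2588, 0.9659); cell (4,3); t to first gridline: x 0.8114, y 0.1863 (then +3.8637 / +1.0353)
    (4,4) via y @ 0.1863
    (5,4) via x @ 0.8114
    (5,5) via y @ 1.2216
    (5,6) via y @ 2.2569  # hit
  → r_2 = 2.2569
beam 3: φ=45°, α=120°
  direction (-0.5000, 0.8660); cell (4,3); t to first gridline: x 1.5800, y 0.2078 (then +2.0000 / +1.1547)
    (4,4) via y @ 0.2078
    (4,5) via y @ 1.3625  # hit
  → r_3 = 1.3625

ranges = [0.2425, 2.2569, 1.3625]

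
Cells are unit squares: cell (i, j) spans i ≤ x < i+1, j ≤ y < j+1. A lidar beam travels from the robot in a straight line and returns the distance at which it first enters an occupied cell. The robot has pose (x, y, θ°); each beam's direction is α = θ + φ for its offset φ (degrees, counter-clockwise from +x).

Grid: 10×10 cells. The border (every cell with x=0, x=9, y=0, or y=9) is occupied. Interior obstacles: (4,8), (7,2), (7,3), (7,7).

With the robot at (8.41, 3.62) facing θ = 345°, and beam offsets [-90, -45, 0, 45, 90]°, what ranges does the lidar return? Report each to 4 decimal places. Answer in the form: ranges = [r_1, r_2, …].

beam 1: φ=-90°, α=255°
  d=(-0.2588,-0.9659)  start (8,3)  tX=1.5841 tY=0.6419  stride 1/|dx|=3.8637 1/|dy|=1.0353
    cross y-line → (8,2), t=0.6419
    cross x-line → (7,2), t=1.5841 (wall)
  → r_1 = 1.5841
beam 2: φ=-45°, α=300°
  d=(0.5000,-0.8660)  start (8,3)  tX=1.1800 tY=0.7159  stride 1/|dx|=2.0000 1/|dy|=1.1547
    cross y-line → (8,2), t=0.7159
    cross x-line → (9,2), t=1.1800 (wall)
  → r_2 = 1.1800
beam 3: φ=0°, α=345°
  d=(0.9659,-0.2588)  start (8,3)  tX=0.6108 tY=2.3955  stride 1/|dx|=1.0353 1/|dy|=3.8637
    cross x-line → (9,3), t=0.6108 (wall)
  → r_3 = 0.6108
beam 4: φ=45°, α=30°
  d=(0.8660,0.5000)  start (8,3)  tX=0.6813 tY=0.7600  stride 1/|dx|=1.1547 1/|dy|=2.0000
    cross x-line → (9,3), t=0.6813 (wall)
  → r_4 = 0.6813
beam 5: φ=90°, α=75°
  d=(0.2588,0.9659)  start (8,3)  tX=2.2796 tY=0.3934  stride 1/|dx|=3.8637 1/|dy|=1.0353
    cross y-line → (8,4), t=0.3934
    cross y-line → (8,5), t=1.4287
    cross x-line → (9,5), t=2.2796 (wall)
  → r_5 = 2.2796

ranges = [1.5841, 1.1800, 0.6108, 0.6813, 2.2796]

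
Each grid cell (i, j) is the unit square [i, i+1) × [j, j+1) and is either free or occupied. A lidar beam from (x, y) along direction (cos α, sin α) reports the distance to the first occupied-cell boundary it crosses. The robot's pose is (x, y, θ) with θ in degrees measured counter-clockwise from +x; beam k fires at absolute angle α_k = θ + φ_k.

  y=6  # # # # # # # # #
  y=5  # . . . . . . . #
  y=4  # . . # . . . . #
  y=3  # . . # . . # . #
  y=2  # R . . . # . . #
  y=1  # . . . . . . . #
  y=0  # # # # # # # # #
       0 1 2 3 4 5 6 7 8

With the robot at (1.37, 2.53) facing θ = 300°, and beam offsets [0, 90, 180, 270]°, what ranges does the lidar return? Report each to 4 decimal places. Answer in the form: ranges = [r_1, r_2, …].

ranges = [1.7667, 1.8822, 0.7400, 0.4272]

beam 1: φ=0°, α=300°
  d=(0.5000,-0.8660)  start (1,2)  tX=1.2600 tY=0.6120  stride 1/|dx|=2.0000 1/|dy|=1.1547
    cross y-line → (1,1), t=0.6120
    cross x-line → (2,1), t=1.2600
    cross y-line → (2,0), t=1.7667 (wall)
  → r_1 = 1.7667
beam 2: φ=90°, α=30°
  d=(0.8660,0.5000)  start (1,2)  tX=0.7275 tY=0.9400  stride 1/|dx|=1.1547 1/|dy|=2.0000
    cross x-line → (2,2), t=0.7275
    cross y-line → (2,3), t=0.9400
    cross x-line → (3,3), t=1.8822 (wall)
  → r_2 = 1.8822
beam 3: φ=180°, α=120°
  d=(-0.5000,0.8660)  start (1,2)  tX=0.7400 tY=0.5427  stride 1/|dx|=2.0000 1/|dy|=1.1547
    cross y-line → (1,3), t=0.5427
    cross x-line → (0,3), t=0.7400 (wall)
  → r_3 = 0.7400
beam 4: φ=270°, α=210°
  d=(-0.8660,-0.5000)  start (1,2)  tX=0.4272 tY=1.0600  stride 1/|dx|=1.1547 1/|dy|=2.0000
    cross x-line → (0,2), t=0.4272 (wall)
  → r_4 = 0.4272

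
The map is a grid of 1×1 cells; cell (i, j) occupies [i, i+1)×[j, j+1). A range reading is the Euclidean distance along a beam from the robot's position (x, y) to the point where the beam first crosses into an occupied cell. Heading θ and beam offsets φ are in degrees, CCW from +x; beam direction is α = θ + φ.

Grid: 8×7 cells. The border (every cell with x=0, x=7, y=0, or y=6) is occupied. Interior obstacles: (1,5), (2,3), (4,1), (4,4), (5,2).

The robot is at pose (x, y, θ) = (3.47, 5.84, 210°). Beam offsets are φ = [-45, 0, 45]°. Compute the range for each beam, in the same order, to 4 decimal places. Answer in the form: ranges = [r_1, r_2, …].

ranges = [0.6182, 2.8521, 1.9049]

beam 1: φ=-45°, α=165°
  direction (-0.9659, 0.2588); cell (3,5); t to first gridline: x 0.4866, y 0.6182 (then +1.0353 / +3.8637)
    (2,5) via x @ 0.4866
    (2,6) via y @ 0.6182  # hit
  → r_1 = 0.6182
beam 2: φ=0°, α=210°
  direction (-0.8660, -0.5000); cell (3,5); t to first gridline: x 0.5427, y 1.6800 (then +1.1547 / +2.0000)
    (2,5) via x @ 0.5427
    (2,4) via y @ 1.6800
    (1,4) via x @ 1.6974
    (0,4) via x @ 2.8521  # hit
  → r_2 = 2.8521
beam 3: φ=45°, α=255°
  direction (-0.2588, -0.9659); cell (3,5); t to first gridline: x 1.8159, y 0.8696 (then +3.8637 / +1.0353)
    (3,4) via y @ 0.8696
    (2,4) via x @ 1.8159
    (2,3) via y @ 1.9049  # hit
  → r_3 = 1.9049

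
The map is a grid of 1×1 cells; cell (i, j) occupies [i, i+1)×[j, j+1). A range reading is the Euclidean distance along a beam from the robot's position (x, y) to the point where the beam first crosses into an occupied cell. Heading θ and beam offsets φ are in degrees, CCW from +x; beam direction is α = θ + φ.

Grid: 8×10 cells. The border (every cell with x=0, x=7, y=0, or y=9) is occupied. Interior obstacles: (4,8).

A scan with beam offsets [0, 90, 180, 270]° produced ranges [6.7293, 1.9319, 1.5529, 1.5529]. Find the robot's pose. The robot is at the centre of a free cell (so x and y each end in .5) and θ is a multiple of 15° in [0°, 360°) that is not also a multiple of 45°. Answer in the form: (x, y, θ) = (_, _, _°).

The pose lattice has 47·16 = 752 candidates. Test each by forward raycasting.
  (2.5, 4.5, 345°): beam 1 = 4.6587 ≠ 6.7293 ✗
  (1.5, 6.5, 60°): beam 1 = 2.8868 ≠ 6.7293 ✗
  (4.5, 4.5, 330°): beam 1 = 2.8868 ≠ 6.7293 ✗
  …
  (2.5, 7.5, 285°): r_1=6.7293, r_2=1.9319, r_3=1.5529, r_4=1.5529 — all match ✓
Unique over the lattice → pose = (2.5, 7.5, 285°).

(x, y, θ) = (2.5, 7.5, 285°)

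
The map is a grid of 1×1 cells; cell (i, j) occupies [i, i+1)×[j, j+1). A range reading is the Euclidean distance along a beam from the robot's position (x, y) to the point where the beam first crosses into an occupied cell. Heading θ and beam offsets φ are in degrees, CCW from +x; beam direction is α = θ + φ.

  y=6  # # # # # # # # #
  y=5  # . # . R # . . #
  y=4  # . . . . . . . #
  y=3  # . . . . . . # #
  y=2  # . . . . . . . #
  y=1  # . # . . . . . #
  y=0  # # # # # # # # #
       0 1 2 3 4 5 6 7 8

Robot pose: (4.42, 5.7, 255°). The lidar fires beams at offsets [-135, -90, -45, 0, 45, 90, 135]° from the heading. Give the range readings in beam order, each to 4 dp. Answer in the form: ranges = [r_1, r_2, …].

ranges = [0.3464, 1.1591, 3.9491, 4.8658, 5.4271, 0.6005, 0.6000]

beam 1: φ=-135°, α=120°
  cosα=-0.5000 sinα=0.8660 | (4,5) | tMaxX 0.8400 tMaxY 0.3464 | tΔX 2.0000 tΔY 1.1547
    t=0.3464 [y] (4,6) — stop
  → r_1 = 0.3464
beam 2: φ=-90°, α=165°
  cosα=-0.9659 sinα=0.2588 | (4,5) | tMaxX 0.4348 tMaxY 1.1591 | tΔX 1.0353 tΔY 3.8637
    t=0.4348 [x] (3,5)
    t=1.1591 [y] (3,6) — stop
  → r_2 = 1.1591
beam 3: φ=-45°, α=210°
  cosα=-0.8660 sinα=-0.5000 | (4,5) | tMaxX 0.4850 tMaxY 1.4000 | tΔX 1.1547 tΔY 2.0000
    t=0.4850 [x] (3,5)
    t=1.4000 [y] (3,4)
    t=1.6397 [x] (2,4)
    t=2.7944 [x] (1,4)
    t=3.4000 [y] (1,3)
    t=3.9491 [x] (0,3) — stop
  → r_3 = 3.9491
beam 4: φ=0°, α=255°
  cosα=-0.2588 sinα=-0.9659 | (4,5) | tMaxX 1.6228 tMaxY 0.7247 | tΔX 3.8637 tΔY 1.0353
    t=0.7247 [y] (4,4)
    t=1.6228 [x] (3,4)
    t=1.7600 [y] (3,3)
    t=2.7952 [y] (3,2)
    t=3.8305 [y] (3,1)
    t=4.8658 [y] (3,0) — stop
  → r_4 = 4.8658
beam 5: φ=45°, α=300°
  cosα=0.5000 sinα=-0.8660 | (4,5) | tMaxX 1.1600 tMaxY 0.8083 | tΔX 2.0000 tΔY 1.1547
    t=0.8083 [y] (4,4)
    t=1.1600 [x] (5,4)
    t=1.9630 [y] (5,3)
    t=3.1177 [y] (5,2)
    t=3.1600 [x] (6,2)
    t=4.2724 [y] (6,1)
    t=5.1600 [x] (7,1)
    t=5.4271 [y] (7,0) — stop
  → r_5 = 5.4271
beam 6: φ=90°, α=345°
  cosα=0.9659 sinα=-0.2588 | (4,5) | tMaxX 0.6005 tMaxY 2.7046 | tΔX 1.0353 tΔY 3.8637
    t=0.6005 [x] (5,5) — stop
  → r_6 = 0.6005
beam 7: φ=135°, α=30°
  cosα=0.8660 sinα=0.5000 | (4,5) | tMaxX 0.6697 tMaxY 0.6000 | tΔX 1.1547 tΔY 2.0000
    t=0.6000 [y] (4,6) — stop
  → r_7 = 0.6000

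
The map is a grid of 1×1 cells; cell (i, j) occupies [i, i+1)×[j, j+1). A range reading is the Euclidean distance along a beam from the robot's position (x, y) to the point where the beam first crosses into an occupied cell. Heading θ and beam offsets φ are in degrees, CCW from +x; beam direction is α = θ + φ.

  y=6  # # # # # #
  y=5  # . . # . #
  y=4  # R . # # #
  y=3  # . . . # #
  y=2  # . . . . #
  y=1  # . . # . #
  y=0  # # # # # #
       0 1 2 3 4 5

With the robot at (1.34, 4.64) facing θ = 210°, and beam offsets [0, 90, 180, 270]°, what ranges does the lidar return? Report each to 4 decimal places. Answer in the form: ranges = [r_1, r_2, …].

ranges = [0.3926, 3.3200, 1.9168, 0.6800]

beam 1: φ=0°, α=210°
  direction (-0.8660, -0.5000); cell (1,4); t to first gridline: x 0.3926, y 1.2800 (then +1.1547 / +2.0000)
    (0,4) via x @ 0.3926  # hit
  → r_1 = 0.3926
beam 2: φ=90°, α=300°
  direction (0.5000, -0.8660); cell (1,4); t to first gridline: x 1.3200, y 0.7390 (then +2.0000 / +1.1547)
    (1,3) via y @ 0.7390
    (2,3) via x @ 1.3200
    (2,2) via y @ 1.8937
    (2,1) via y @ 3.0484
    (3,1) via x @ 3.3200  # hit
  → r_2 = 3.3200
beam 3: φ=180°, α=30°
  direction (0.8660, 0.5000); cell (1,4); t to first gridline: x 0.7621, y 0.7200 (then +1.1547 / +2.0000)
    (1,5) via y @ 0.7200
    (2,5) via x @ 0.7621
    (3,5) via x @ 1.9168  # hit
  → r_3 = 1.9168
beam 4: φ=270°, α=120°
  direction (-0.5000, 0.8660); cell (1,4); t to first gridline: x 0.6800, y 0.4157 (then +2.0000 / +1.1547)
    (1,5) via y @ 0.4157
    (0,5) via x @ 0.6800  # hit
  → r_4 = 0.6800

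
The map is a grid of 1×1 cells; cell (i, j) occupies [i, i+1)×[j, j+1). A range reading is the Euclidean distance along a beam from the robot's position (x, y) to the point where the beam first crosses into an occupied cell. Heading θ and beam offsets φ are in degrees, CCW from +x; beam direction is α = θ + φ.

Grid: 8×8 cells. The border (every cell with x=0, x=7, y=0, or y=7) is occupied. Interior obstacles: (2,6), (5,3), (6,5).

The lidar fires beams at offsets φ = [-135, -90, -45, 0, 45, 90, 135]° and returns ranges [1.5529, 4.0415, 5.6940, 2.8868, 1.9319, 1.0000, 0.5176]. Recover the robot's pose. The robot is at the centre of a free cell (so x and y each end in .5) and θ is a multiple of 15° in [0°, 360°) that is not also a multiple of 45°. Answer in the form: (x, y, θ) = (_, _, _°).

Enumerate (i+0.5, j+0.5, θ) over the 33 free cells and 16 admissible headings. For each, cast all 7 beams and compare to the given ranges.
  (4.5, 6.5, 30°): beam 1 = 5.6940 ≠ 1.5529 ✗
  (2.5, 4.5, 120°): beam 1 = 2.5882 ≠ 1.5529 ✗
  (3.5, 4.5, 75°): beam 1 = 4.0415 ≠ 1.5529 ✗
  (6.5, 1.5, 330°): beam 1 = 1.9319 ≠ 1.5529 ✗
  …
  (4.5, 6.5, 300°): r_1=1.5529, r_2=4.0415, r_3=5.6940, r_4=2.8868, r_5=1.9319, r_6=1.0000, r_7=0.5176 — all match ✓
No second candidate reproduces the full scan.

(x, y, θ) = (4.5, 6.5, 300°)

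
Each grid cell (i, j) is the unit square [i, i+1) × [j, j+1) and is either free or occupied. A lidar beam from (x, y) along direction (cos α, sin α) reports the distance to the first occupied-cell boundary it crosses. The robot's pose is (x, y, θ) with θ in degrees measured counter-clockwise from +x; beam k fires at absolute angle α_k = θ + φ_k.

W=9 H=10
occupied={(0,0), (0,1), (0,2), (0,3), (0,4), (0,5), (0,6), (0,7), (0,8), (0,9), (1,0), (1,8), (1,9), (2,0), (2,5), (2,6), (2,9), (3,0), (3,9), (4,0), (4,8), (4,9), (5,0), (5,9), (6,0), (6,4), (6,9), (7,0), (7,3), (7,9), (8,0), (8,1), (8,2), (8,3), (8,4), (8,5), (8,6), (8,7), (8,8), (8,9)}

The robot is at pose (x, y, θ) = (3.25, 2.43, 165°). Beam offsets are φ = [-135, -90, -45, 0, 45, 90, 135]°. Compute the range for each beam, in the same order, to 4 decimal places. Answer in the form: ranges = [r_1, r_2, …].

ranges = [3.1754, 5.7665, 4.5000, 2.3294, 2.5981, 1.4804, 1.6512]

beam 1: φ=-135°, α=30°
  direction (0.8660, 0.5000); cell (3,2); t to first gridline: x 0.8660, y 1.1400 (then +1.1547 / +2.0000)
    (4,2) via x @ 0.8660
    (4,3) via y @ 1.1400
    (5,3) via x @ 2.0207
    (5,4) via y @ 3.1400
    (6,4) via x @ 3.1754  # hit
  → r_1 = 3.1754
beam 2: φ=-90°, α=75°
  direction (0.2588, 0.9659); cell (3,2); t to first gridline: x 2.8978, y 0.5901 (then +3.8637 / +1.0353)
    (3,3) via y @ 0.5901
    (3,4) via y @ 1.6254
    (3,5) via y @ 2.6607
    (4,5) via x @ 2.8978
    (4,6) via y @ 3.6959
    (4,7) via y @ 4.7312
    (4,8) via y @ 5.7665  # hit
  → r_2 = 5.7665
beam 3: φ=-45°, α=120°
  direction (-0.5000, 0.8660); cell (3,2); t to first gridline: x 0.5000, y 0.6582 (then +2.0000 / +1.1547)
    (2,2) via x @ 0.5000
    (2,3) via y @ 0.6582
    (2,4) via y @ 1.8129
    (1,4) via x @ 2.5000
    (1,5) via y @ 2.9676
    (1,6) via y @ 4.1223
    (0,6) via x @ 4.5000  # hit
  → r_3 = 4.5000
beam 4: φ=0°, α=165°
  direction (-0.9659, 0.2588); cell (3,2); t to first gridline: x 0.2588, y 2.2023 (then +1.0353 / +3.8637)
    (2,2) via x @ 0.2588
    (1,2) via x @ 1.2941
    (1,3) via y @ 2.2023
    (0,3) via x @ 2.3294  # hit
  → r_4 = 2.3294
beam 5: φ=45°, α=210°
  direction (-0.8660, -0.5000); cell (3,2); t to first gridline: x 0.2887, y 0.8600 (then +1.1547 / +2.0000)
    (2,2) via x @ 0.2887
    (2,1) via y @ 0.8600
    (1,1) via x @ 1.4434
    (0,1) via x @ 2.5981  # hit
  → r_5 = 2.5981
beam 6: φ=90°, α=255°
  direction (-0.2588, -0.9659); cell (3,2); t to first gridline: x 0.9659, y 0.4452 (then +3.8637 / +1.0353)
    (3,1) via y @ 0.4452
    (2,1) via x @ 0.9659
    (2,0) via y @ 1.4804  # hit
  → r_6 = 1.4804
beam 7: φ=135°, α=300°
  direction (0.5000, -0.8660); cell (3,2); t to first gridline: x 1.5000, y 0.4965 (then +2.0000 / +1.1547)
    (3,1) via y @ 0.4965
    (4,1) via x @ 1.5000
    (4,0) via y @ 1.6512  # hit
  → r_7 = 1.6512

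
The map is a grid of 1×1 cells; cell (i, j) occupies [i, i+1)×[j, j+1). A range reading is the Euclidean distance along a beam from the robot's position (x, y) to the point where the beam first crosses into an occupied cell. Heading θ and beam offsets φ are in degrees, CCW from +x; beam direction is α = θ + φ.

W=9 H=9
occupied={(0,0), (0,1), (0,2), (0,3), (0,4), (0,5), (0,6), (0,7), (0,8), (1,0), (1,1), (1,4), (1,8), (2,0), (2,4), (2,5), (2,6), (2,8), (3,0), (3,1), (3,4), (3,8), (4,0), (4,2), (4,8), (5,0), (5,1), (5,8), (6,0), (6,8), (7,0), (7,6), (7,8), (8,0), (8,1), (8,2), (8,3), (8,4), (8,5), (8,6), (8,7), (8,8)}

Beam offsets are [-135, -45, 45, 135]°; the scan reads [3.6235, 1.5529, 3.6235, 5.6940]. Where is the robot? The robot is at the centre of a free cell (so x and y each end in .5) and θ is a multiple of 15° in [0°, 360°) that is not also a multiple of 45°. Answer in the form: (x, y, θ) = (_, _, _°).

Candidates: 39 free-cell centres × 16 headings = 624 poses. Raycast each; keep the one whose scan matches to 4 dp.
  (2.5, 1.5, 345°): beam 1 = 0.5774 ≠ 3.6235 ✗
  (4.5, 5.5, 330°): beam 1 = 1.5529 ≠ 3.6235 ✗
  (7.5, 3.5, 345°): beam 1 = 2.8868 ≠ 3.6235 ✗
  …
  (6.5, 4.5, 60°): r_1=3.6235, r_2=1.5529, r_3=3.6235, r_4=5.6940 — all match ✓
No second candidate reproduces the full scan.

(x, y, θ) = (6.5, 4.5, 60°)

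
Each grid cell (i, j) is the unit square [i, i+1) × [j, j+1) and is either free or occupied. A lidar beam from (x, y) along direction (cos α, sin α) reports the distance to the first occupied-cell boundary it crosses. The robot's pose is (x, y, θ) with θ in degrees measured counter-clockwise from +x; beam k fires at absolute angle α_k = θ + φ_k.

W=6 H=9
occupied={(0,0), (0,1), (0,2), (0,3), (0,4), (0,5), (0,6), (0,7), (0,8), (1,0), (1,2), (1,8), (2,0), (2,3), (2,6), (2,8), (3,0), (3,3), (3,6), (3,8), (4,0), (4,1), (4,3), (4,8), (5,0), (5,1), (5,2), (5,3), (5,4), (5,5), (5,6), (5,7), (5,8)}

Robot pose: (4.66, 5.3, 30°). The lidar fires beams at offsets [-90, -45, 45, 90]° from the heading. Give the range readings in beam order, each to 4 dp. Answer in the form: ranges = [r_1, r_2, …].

beam 1: φ=-90°, α=300°
  direction (0.5000, -0.8660); cell (4,5); t to first gridline: x 0.6800, y 0.3464 (then +2.0000 / +1.1547)
    (4,4) via y @ 0.3464
    (5,4) via x @ 0.6800  # hit
  → r_1 = 0.6800
beam 2: φ=-45°, α=345°
  direction (0.9659, -0.2588); cell (4,5); t to first gridline: x 0.3520, y 1.1591 (then +1.0353 / +3.8637)
    (5,5) via x @ 0.3520  # hit
  → r_2 = 0.3520
beam 3: φ=45°, α=75°
  direction (0.2588, 0.9659); cell (4,5); t to first gridline: x 1.3137, y 0.7247 (then +3.8637 / +1.0353)
    (4,6) via y @ 0.7247
    (5,6) via x @ 1.3137  # hit
  → r_3 = 1.3137
beam 4: φ=90°, α=120°
  direction (-0.5000, 0.8660); cell (4,5); t to first gridline: x 1.3200, y 0.8083 (then +2.0000 / +1.1547)
    (4,6) via y @ 0.8083
    (3,6) via x @ 1.3200  # hit
  → r_4 = 1.3200

ranges = [0.6800, 0.3520, 1.3137, 1.3200]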